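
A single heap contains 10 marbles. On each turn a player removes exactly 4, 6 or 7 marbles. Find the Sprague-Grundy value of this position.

2

Build the Grundy sequence with g(k) = mex{g(k−s) : s ∈ {4, 6, 7}, s ≤ k}:
g(0) = mex{} = 0
g(1) = mex{} = 0
g(2) = mex{} = 0
g(3) = mex{} = 0
g(4) = mex{0} = 1
g(5) = mex{0} = 1
g(6) = mex{0} = 1
g(7) = mex{0} = 1
g(8) = mex{0,1} = 2
g(9) = mex{0,1} = 2
g(10) = mex{0,1} = 2
So g(10) = 2.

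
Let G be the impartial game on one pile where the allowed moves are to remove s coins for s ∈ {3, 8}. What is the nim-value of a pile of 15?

1

Compute g(0), g(1), … for moves {3, 8}:
k:     0  1  2  3  4  5  6  7  8  9 10 11 12 13 14 15
g(k):  0  0  0  1  1  1  0  0  2  1  1  0  0  0  1  1
So g(15) = 1.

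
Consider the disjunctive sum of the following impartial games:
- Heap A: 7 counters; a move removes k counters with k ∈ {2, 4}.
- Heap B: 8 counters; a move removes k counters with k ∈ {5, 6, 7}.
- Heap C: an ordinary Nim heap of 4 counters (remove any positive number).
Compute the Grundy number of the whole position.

Build the Grundy sequence for heap A with g(k) = mex{g(k−s) : s ∈ {2, 4}, s ≤ k}:
g(0) = mex{} = 0
g(1) = mex{} = 0
g(2) = mex{0} = 1
g(3) = mex{0} = 1
g(4) = mex{0,1} = 2
g(5) = mex{0,1} = 2
g(6) = mex{1,2} = 0
g(7) = mex{1,2} = 0
So g(7) = 0.
For heap B, compute g(0), g(1), … with moves {5, 6, 7}:
g(0) = mex{} = 0
g(1) = mex{} = 0
g(2) = mex{} = 0
g(3) = mex{} = 0
g(4) = mex{} = 0
g(5) = mex{0} = 1
g(6) = mex{0} = 1
g(7) = mex{0} = 1
g(8) = mex{0} = 1
So g(8) = 1.
Heap C is a plain Nim heap of size 4, so its Grundy value is 4.
By the Sprague-Grundy theorem, the Grundy value of a sum of independent games is the XOR of the component values.
Combined value = 0 ⊕ 1 ⊕ 4 = 5.

5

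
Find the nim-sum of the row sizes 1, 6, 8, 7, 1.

9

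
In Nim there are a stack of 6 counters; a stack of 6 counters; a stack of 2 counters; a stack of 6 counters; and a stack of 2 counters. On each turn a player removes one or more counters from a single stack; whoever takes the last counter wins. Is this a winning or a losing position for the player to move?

Winning position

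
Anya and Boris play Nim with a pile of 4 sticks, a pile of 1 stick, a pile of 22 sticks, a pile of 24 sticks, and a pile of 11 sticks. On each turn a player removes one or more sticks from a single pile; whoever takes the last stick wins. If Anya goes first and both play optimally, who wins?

In binary:
  00100  (4)
  00001  (1)
  10110  (22)
  11000  (24)
  01011  (11)
  -----
  00000  (0)
The nim-sum is 0, so this is a P-position: the player to move is in a losing position under optimal play; Anya is about to move from it and so loses — Boris wins.

Boris wins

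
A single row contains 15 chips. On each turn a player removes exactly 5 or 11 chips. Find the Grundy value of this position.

1

Grundy values for subtraction set {5, 11}:
k:     0  1  2  3  4  5  6  7  8  9 10 11 12 13 14 15
g(k):  0  0  0  0  0  1  1  1  1  1  0  2  2  2  2  1
So g(15) = 1.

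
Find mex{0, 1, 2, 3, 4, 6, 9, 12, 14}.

5

The values 0, 1, 2, 3, 4 are all present; 5 is the first non-negative integer missing from the set.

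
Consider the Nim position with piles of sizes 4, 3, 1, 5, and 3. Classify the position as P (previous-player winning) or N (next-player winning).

Compute the nim-sum pairwise:
4 XOR 3 = 7
7 XOR 1 = 6
6 XOR 5 = 3
3 XOR 3 = 0
The nim-sum is 0, so this is a P-position: the player to move is in a losing position under optimal play.

P-position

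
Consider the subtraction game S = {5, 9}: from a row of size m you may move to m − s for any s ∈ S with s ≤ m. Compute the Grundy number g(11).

Build the Grundy sequence with g(k) = mex{g(k−s) : s ∈ {5, 9}, s ≤ k}:
k:     0  1  2  3  4  5  6  7  8  9 10 11
g(k):  0  0  0  0  0  1  1  1  1  1  2  2
So g(11) = 2.

2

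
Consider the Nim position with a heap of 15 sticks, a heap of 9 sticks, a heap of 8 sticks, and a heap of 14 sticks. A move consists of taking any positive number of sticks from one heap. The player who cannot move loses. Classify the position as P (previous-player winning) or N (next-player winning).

P-position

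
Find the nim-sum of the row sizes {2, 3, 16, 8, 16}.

9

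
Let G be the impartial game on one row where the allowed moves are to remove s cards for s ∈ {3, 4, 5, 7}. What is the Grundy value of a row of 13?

1

Grundy values for subtraction set {3, 4, 5, 7}:
k:     0  1  2  3  4  5  6  7  8  9 10 11 12 13
g(k):  0  0  0  1  1  1  2  2  2  3  0  0  0  1
So g(13) = 1.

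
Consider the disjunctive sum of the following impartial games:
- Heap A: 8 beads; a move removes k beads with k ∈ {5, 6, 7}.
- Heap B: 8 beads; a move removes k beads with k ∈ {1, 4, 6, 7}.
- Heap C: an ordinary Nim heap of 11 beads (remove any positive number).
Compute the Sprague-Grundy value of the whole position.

9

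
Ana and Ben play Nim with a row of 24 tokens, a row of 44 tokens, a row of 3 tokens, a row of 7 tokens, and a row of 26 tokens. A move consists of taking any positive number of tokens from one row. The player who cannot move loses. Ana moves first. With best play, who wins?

Ana wins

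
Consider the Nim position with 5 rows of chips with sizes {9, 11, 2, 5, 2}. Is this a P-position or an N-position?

N-position

Bitwise XOR of the heap sizes:
  1001  (9)
  1011  (11)
  0010  (2)
  0101  (5)
  0010  (2)
  ----
  0111  (7)
The nim-sum is 7 ≠ 0, so this is an N-position: the player to move can win.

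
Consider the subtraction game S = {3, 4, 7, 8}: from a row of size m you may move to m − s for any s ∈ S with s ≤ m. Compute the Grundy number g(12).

0

Compute g(0), g(1), … for moves {3, 4, 7, 8}:
k:     0  1  2  3  4  5  6  7  8  9 10 11 12
g(k):  0  0  0  1  1  1  2  2  2  3  3  0  0
So g(12) = 0.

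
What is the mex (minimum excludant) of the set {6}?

0

0 is not in the set, so the mex is 0.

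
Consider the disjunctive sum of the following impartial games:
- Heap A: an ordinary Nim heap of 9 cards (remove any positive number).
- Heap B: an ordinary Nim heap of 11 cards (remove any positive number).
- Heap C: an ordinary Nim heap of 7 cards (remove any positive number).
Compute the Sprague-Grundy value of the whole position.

5

Heap A is a plain Nim heap of size 9, so its Grundy value is 9.
Heap B is a plain Nim heap of size 11, so its Grundy value is 11.
Heap C is a plain Nim heap of size 7, so its Grundy value is 7.
By the Sprague-Grundy theorem, the Grundy value of a sum of independent games is the XOR of the component values.
Combined value = 9 XOR 11 XOR 7 = 5.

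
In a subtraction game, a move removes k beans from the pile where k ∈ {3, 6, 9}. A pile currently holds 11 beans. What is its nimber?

3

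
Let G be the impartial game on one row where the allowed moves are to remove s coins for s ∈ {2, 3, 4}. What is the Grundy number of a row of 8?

1

Grundy values for subtraction set {2, 3, 4}:
k:     0  1  2  3  4  5  6  7  8
g(k):  0  0  1  1  2  2  0  0  1
So g(8) = 1.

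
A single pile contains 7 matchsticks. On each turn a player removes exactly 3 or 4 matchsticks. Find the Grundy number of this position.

Compute g(0), g(1), … for moves {3, 4}:
k:     0  1  2  3  4  5  6  7
g(k):  0  0  0  1  1  1  2  0
So g(7) = 0.

0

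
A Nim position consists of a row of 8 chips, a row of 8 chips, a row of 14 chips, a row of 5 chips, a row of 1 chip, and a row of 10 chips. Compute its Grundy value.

0

Compute the nim-sum pairwise:
8 ^ 8 = 0
0 ^ 14 = 14
14 ^ 5 = 11
11 ^ 1 = 10
10 ^ 10 = 0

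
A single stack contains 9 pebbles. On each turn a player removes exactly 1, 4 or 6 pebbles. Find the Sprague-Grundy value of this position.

Compute g(0), g(1), … for moves {1, 4, 6}:
k:     0  1  2  3  4  5  6  7  8  9
g(k):  0  1  0  1  2  0  1  0  1  2
So g(9) = 2.

2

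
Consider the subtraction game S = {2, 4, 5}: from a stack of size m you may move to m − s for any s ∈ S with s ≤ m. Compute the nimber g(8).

0

Grundy values for subtraction set {2, 4, 5}:
g(0) = mex{} = 0
g(1) = mex{} = 0
g(2) = mex{0} = 1
g(3) = mex{0} = 1
g(4) = mex{0,1} = 2
g(5) = mex{0,1} = 2
g(6) = mex{0,1,2} = 3
g(7) = mex{1,2} = 0
g(8) = mex{1,2,3} = 0
So g(8) = 0.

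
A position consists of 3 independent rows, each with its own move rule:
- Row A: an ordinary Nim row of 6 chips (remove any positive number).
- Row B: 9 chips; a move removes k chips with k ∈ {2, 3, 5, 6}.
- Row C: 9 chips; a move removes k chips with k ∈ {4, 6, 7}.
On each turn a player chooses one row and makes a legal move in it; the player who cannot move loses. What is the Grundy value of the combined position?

4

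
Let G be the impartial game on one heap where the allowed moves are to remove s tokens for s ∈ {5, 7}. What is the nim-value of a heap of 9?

1

Grundy values for subtraction set {5, 7}:
k:     0  1  2  3  4  5  6  7  8  9
g(k):  0  0  0  0  0  1  1  1  1  1
So g(9) = 1.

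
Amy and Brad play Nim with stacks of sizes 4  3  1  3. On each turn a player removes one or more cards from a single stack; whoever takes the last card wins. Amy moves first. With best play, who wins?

Amy wins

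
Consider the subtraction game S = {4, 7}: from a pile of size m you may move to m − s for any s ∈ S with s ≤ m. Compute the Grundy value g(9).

Build the Grundy sequence with g(k) = mex{g(k−s) : s ∈ {4, 7}, s ≤ k}:
g(0) = mex{} = 0
g(1) = mex{} = 0
g(2) = mex{} = 0
g(3) = mex{} = 0
g(4) = mex{0} = 1
g(5) = mex{0} = 1
g(6) = mex{0} = 1
g(7) = mex{0} = 1
g(8) = mex{0,1} = 2
g(9) = mex{0,1} = 2
So g(9) = 2.

2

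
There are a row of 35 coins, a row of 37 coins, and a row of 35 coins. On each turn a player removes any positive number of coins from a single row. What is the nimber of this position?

37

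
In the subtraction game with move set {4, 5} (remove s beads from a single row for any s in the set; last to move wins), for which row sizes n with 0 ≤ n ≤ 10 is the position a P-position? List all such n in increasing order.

0, 1, 2, 3, 9, 10

Compute g(0), g(1), … for moves {4, 5}:
k:     0  1  2  3  4  5  6  7  8  9 10
g(k):  0  0  0  0  1  1  1  1  2  0  0
The P-positions (g = 0) in 0..10 are 0, 1, 2, 3, 9, 10.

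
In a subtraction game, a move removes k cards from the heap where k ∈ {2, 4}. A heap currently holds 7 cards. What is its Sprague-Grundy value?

0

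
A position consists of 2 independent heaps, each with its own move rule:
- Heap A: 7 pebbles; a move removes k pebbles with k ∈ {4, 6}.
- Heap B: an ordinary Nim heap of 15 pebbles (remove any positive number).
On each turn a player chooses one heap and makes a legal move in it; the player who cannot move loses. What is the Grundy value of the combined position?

Build the Grundy sequence for heap A with g(k) = mex{g(k−s) : s ∈ {4, 6}, s ≤ k}:
g(0) = mex{} = 0
g(1) = mex{} = 0
g(2) = mex{} = 0
g(3) = mex{} = 0
g(4) = mex{0} = 1
g(5) = mex{0} = 1
g(6) = mex{0} = 1
g(7) = mex{0} = 1
So g(7) = 1.
Heap B is a plain Nim heap of size 15, so its Grundy value is 15.
By the Sprague-Grundy theorem, the Grundy value of a sum of independent games is the XOR of the component values.
Combined value = 1 ⊕ 15 = 14.

14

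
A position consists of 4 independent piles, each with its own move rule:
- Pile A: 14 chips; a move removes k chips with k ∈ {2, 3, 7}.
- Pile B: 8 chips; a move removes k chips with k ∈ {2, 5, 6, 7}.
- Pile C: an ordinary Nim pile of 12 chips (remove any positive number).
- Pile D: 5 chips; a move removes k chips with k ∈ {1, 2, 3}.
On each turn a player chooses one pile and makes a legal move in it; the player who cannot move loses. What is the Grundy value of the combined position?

13

For pile A, compute g(0), g(1), … with moves {2, 3, 7}:
g(0) = mex{} = 0
g(1) = mex{} = 0
g(2) = mex{0} = 1
g(3) = mex{0} = 1
g(4) = mex{0,1} = 2
g(5) = mex{1} = 0
g(6) = mex{1,2} = 0
g(7) = mex{0,2} = 1
g(8) = mex{0} = 1
g(9) = mex{0,1} = 2
g(10) = mex{1} = 0
g(11) = mex{1,2} = 0
g(12) = mex{0,2} = 1
g(13) = mex{0} = 1
g(14) = mex{0,1} = 2
So g(14) = 2.
Build the Grundy sequence for pile B with g(k) = mex{g(k−s) : s ∈ {2, 5, 6, 7}, s ≤ k}:
k:     0  1  2  3  4  5  6  7  8
g(k):  0  0  1  1  0  2  1  3  2
So g(8) = 2.
Pile C is a plain Nim pile of size 12, so its Grundy value is 12.
For pile D, compute g(0), g(1), … with moves {1, 2, 3}:
k:     0  1  2  3  4  5
g(k):  0  1  2  3  0  1
So g(5) = 1.
The value of a disjunctive sum is the nim-sum of the parts.
Combined value = 2 ⊕ 2 ⊕ 12 ⊕ 1 = 13.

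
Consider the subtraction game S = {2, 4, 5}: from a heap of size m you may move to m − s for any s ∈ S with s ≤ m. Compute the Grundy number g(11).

2

Grundy values for subtraction set {2, 4, 5}:
g(0) = mex{} = 0
g(1) = mex{} = 0
g(2) = mex{0} = 1
g(3) = mex{0} = 1
g(4) = mex{0,1} = 2
g(5) = mex{0,1} = 2
g(6) = mex{0,1,2} = 3
g(7) = mex{1,2} = 0
g(8) = mex{1,2,3} = 0
g(9) = mex{0,2} = 1
g(10) = mex{0,2,3} = 1
g(11) = mex{0,1,3} = 2
So g(11) = 2.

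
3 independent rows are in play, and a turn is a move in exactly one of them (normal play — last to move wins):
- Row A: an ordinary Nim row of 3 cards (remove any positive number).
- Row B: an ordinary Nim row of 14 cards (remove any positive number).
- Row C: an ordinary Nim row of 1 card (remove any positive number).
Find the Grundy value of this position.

Row A is a plain Nim row of size 3, so its Grundy value is 3.
Row B is a plain Nim row of size 14, so its Grundy value is 14.
Row C is a plain Nim row of size 1, so its Grundy value is 1.
The value of a disjunctive sum is the nim-sum of the parts.
Combined value = 3 ⊕ 14 ⊕ 1 = 12.

12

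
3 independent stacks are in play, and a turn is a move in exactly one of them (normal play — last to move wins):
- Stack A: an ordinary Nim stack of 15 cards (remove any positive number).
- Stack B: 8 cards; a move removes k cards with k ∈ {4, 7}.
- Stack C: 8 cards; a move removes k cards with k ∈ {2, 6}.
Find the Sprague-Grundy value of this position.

13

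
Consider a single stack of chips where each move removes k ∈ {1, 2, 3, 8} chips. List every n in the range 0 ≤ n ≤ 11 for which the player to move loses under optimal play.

0, 4, 9

Compute g(0), g(1), … for moves {1, 2, 3, 8}:
g(0) = mex{} = 0
g(1) = mex{0} = 1
g(2) = mex{0,1} = 2
g(3) = mex{0,1,2} = 3
g(4) = mex{1,2,3} = 0
g(5) = mex{0,2,3} = 1
g(6) = mex{0,1,3} = 2
g(7) = mex{0,1,2} = 3
g(8) = mex{0,1,2,3} = 4
g(9) = mex{1,2,3,4} = 0
g(10) = mex{0,2,3,4} = 1
g(11) = mex{0,1,3,4} = 2
The P-positions (g = 0) in 0..11 are 0, 4, 9.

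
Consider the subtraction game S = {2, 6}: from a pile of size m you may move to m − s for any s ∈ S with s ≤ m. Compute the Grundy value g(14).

Compute g(0), g(1), … for moves {2, 6}:
k:     0  1  2  3  4  5  6  7  8  9 10 11 12 13 14
g(k):  0  0  1  1  0  0  1  1  0  0  1  1  0  0  1
So g(14) = 1.

1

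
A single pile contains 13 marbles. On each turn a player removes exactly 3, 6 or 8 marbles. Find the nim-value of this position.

0

Grundy values for subtraction set {3, 6, 8}:
g(0) = mex{} = 0
g(1) = mex{} = 0
g(2) = mex{} = 0
g(3) = mex{0} = 1
g(4) = mex{0} = 1
g(5) = mex{0} = 1
g(6) = mex{0,1} = 2
g(7) = mex{0,1} = 2
g(8) = mex{0,1} = 2
g(9) = mex{0,1,2} = 3
g(10) = mex{0,1,2} = 3
g(11) = mex{1,2} = 0
g(12) = mex{1,2,3} = 0
g(13) = mex{1,2,3} = 0
So g(13) = 0.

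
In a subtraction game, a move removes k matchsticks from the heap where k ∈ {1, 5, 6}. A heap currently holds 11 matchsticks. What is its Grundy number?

0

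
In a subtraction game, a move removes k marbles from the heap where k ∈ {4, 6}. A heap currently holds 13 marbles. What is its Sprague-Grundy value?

Compute g(0), g(1), … for moves {4, 6}:
k:     0  1  2  3  4  5  6  7  8  9 10 11 12 13
g(k):  0  0  0  0  1  1  1  1  2  2  0  0  0  0
So g(13) = 0.

0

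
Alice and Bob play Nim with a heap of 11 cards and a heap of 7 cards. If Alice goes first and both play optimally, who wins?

Alice wins

Nim-sum: 11 XOR 7 = 12.
The nim-sum is 12 ≠ 0, so this is an N-position: the player to move can win; Alice has a winning move.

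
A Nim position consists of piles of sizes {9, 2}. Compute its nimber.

11

Compute the nim-sum pairwise:
9 ^ 2 = 11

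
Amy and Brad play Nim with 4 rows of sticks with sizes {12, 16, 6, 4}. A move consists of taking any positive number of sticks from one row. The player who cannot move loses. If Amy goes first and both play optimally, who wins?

In binary:
  01100  (12)
  10000  (16)
  00110  (6)
  00100  (4)
  -----
  11110  (30)
The nim-sum is 30 ≠ 0, so this is an N-position: the player to move can win; Amy has a winning move.

Amy wins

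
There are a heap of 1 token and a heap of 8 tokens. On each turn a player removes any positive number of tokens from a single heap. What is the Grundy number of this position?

Bitwise XOR of the heap sizes:
  0001  (1)
  1000  (8)
  ----
  1001  (9)

9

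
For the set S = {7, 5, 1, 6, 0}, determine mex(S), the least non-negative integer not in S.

2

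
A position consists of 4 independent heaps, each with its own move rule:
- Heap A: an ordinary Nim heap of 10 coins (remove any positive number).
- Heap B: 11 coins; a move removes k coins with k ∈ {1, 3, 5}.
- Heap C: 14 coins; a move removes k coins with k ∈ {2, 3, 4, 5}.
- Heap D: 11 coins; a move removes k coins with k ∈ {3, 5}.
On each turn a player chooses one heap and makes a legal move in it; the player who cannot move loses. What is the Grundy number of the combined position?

10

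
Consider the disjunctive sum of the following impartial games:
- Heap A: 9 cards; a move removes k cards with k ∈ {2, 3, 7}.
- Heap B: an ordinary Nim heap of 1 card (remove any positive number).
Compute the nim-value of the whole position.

Build the Grundy sequence for heap A with g(k) = mex{g(k−s) : s ∈ {2, 3, 7}, s ≤ k}:
k:     0  1  2  3  4  5  6  7  8  9
g(k):  0  0  1  1  2  0  0  1  1  2
So g(9) = 2.
Heap B is a plain Nim heap of size 1, so its Grundy value is 1.
The value of a disjunctive sum is the nim-sum of the parts.
Combined value = 2 ⊕ 1 = 3.

3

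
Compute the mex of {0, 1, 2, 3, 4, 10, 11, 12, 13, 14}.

5

The values 0, 1, 2, 3, 4 are all present; 5 is the first non-negative integer missing from the set.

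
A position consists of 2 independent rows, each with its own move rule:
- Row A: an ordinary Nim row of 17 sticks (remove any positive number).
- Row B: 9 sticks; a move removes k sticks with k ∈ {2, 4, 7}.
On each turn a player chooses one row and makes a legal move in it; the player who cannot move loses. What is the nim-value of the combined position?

17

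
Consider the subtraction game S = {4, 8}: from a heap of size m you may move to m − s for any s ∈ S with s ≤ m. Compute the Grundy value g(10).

Compute g(0), g(1), … for moves {4, 8}:
k:     0  1  2  3  4  5  6  7  8  9 10
g(k):  0  0  0  0  1  1  1  1  2  2  2
So g(10) = 2.

2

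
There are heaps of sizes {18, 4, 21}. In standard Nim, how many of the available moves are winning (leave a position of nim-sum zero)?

1

Bitwise XOR of the heap sizes:
  10010  (18)
  00100  (4)
  10101  (21)
  -----
  00011  (3)
The overall nim-sum is X = 3. A heap of size p has a winning move iff p XOR X < p (reduce it to p XOR X).
  18: 18 XOR 3 = 17 < 18 — winning move (to 17).
  4: 4 XOR 3 = 7 ≥ 4 — no move.
  21: 21 XOR 3 = 22 ≥ 21 — no move.
That gives 1 winning move.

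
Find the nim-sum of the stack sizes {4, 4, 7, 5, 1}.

3

Write each in binary and XOR column by column:
  100  (4)
  100  (4)
  111  (7)
  101  (5)
  001  (1)
  ---
  011  (3)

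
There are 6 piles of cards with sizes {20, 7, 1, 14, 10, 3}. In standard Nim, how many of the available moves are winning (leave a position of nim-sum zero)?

Bitwise XOR of the heap sizes:
  10100  (20)
  00111  (7)
  00001  (1)
  01110  (14)
  01010  (10)
  00011  (3)
  -----
  10101  (21)
The overall nim-sum is X = 21. A pile of size p has a winning move iff p XOR X < p (reduce it to p XOR X).
  20: 20 XOR 21 = 1 < 20 — winning move (to 1).
  7: 7 XOR 21 = 18 ≥ 7 — no move.
  1: 1 XOR 21 = 20 ≥ 1 — no move.
  14: 14 XOR 21 = 27 ≥ 14 — no move.
  10: 10 XOR 21 = 31 ≥ 10 — no move.
  3: 3 XOR 21 = 22 ≥ 3 — no move.
That gives 1 winning move.

1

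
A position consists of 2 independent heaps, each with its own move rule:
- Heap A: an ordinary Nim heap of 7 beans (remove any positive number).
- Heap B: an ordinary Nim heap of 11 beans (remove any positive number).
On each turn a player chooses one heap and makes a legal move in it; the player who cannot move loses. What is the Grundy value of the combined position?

12

Heap A is a plain Nim heap of size 7, so its Grundy value is 7.
Heap B is a plain Nim heap of size 11, so its Grundy value is 11.
The value of a disjunctive sum is the nim-sum of the parts.
Combined value = 7 XOR 11 = 12.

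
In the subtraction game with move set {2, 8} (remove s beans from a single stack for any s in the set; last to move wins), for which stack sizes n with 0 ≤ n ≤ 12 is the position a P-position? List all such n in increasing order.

0, 1, 4, 5, 10, 11

Grundy values for subtraction set {2, 8}:
k:     0  1  2  3  4  5  6  7  8  9 10 11 12
g(k):  0  0  1  1  0  0  1  1  2  2  0  0  1
The P-positions (g = 0) in 0..12 are 0, 1, 4, 5, 10, 11.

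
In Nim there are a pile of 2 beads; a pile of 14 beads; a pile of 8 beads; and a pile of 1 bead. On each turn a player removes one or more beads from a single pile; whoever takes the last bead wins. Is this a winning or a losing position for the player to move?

Compute the nim-sum pairwise:
2 XOR 14 = 12
12 XOR 8 = 4
4 XOR 1 = 5
The nim-sum is 5 ≠ 0, so this is an N-position: the player to move can win.

Winning position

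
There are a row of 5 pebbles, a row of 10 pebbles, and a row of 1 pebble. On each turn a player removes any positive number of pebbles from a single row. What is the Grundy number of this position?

Nim-sum: 5 ^ 10 ^ 1 = 14.

14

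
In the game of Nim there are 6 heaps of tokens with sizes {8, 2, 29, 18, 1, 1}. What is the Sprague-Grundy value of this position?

5

Nim-sum: 8 ⊕ 2 ⊕ 29 ⊕ 18 ⊕ 1 ⊕ 1 = 5.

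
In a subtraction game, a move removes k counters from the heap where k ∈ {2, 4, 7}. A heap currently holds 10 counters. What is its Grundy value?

Grundy values for subtraction set {2, 4, 7}:
k:     0  1  2  3  4  5  6  7  8  9 10
g(k):  0  0  1  1  2  2  0  3  1  0  2
So g(10) = 2.

2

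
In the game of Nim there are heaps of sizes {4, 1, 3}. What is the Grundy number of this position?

Nim-sum: 4 ⊕ 1 ⊕ 3 = 6.

6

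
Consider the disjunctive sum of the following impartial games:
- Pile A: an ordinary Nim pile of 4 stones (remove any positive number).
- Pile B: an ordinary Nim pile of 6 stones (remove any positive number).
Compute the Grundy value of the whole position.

2

Pile A is a plain Nim pile of size 4, so its Grundy value is 4.
Pile B is a plain Nim pile of size 6, so its Grundy value is 6.
The value of a disjunctive sum is the nim-sum of the parts.
Combined value = 4 XOR 6 = 2.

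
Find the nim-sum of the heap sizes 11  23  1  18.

15

Nim-sum: 11 ^ 23 ^ 1 ^ 18 = 15.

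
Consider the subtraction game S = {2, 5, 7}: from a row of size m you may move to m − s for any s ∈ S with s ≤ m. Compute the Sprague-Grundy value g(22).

0

Build the Grundy sequence with g(k) = mex{g(k−s) : s ∈ {2, 5, 7}, s ≤ k}:
k:     0  1  2  3  4  5  6  7  8  9 10 11 12 13 14 15 16 17 18 19 20 21 22
g(k):  0  0  1  1  0  2  1  3  2  2  0  3  1  0  0  1  1  2  2  3  3  2  0
So g(22) = 0.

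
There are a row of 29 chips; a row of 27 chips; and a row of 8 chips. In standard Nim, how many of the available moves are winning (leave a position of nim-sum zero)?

Nim-sum: 29 ⊕ 27 ⊕ 8 = 14.
The overall nim-sum is X = 14. A row of size p has a winning move iff p XOR X < p (reduce it to p XOR X).
  29: 29 XOR 14 = 19 < 29 — winning move (to 19).
  27: 27 XOR 14 = 21 < 27 — winning move (to 21).
  8: 8 XOR 14 = 6 < 8 — winning move (to 6).
That gives 3 winning moves.

3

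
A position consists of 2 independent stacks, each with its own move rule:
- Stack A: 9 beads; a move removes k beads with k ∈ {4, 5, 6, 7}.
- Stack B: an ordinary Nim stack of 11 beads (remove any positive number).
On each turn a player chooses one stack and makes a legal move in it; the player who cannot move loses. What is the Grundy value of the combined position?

Grundy values for stack A (subtraction set {4, 5, 6, 7}):
g(0) = mex{} = 0
g(1) = mex{} = 0
g(2) = mex{} = 0
g(3) = mex{} = 0
g(4) = mex{0} = 1
g(5) = mex{0} = 1
g(6) = mex{0} = 1
g(7) = mex{0} = 1
g(8) = mex{0,1} = 2
g(9) = mex{0,1} = 2
So g(9) = 2.
Stack B is a plain Nim stack of size 11, so its Grundy value is 11.
By the Sprague-Grundy theorem, the Grundy value of a sum of independent games is the XOR of the component values.
Combined value = 2 ⊕ 11 = 9.

9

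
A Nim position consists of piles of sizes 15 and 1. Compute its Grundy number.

Nim-sum: 15 XOR 1 = 14.

14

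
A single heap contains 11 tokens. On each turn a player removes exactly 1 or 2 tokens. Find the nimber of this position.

2

Grundy values for subtraction set {1, 2}:
g(0) = mex{} = 0
g(1) = mex{0} = 1
g(2) = mex{0,1} = 2
g(3) = mex{1,2} = 0
g(4) = mex{0,2} = 1
g(5) = mex{0,1} = 2
g(6) = mex{1,2} = 0
g(7) = mex{0,2} = 1
g(8) = mex{0,1} = 2
g(9) = mex{1,2} = 0
g(10) = mex{0,2} = 1
g(11) = mex{0,1} = 2
So g(11) = 2.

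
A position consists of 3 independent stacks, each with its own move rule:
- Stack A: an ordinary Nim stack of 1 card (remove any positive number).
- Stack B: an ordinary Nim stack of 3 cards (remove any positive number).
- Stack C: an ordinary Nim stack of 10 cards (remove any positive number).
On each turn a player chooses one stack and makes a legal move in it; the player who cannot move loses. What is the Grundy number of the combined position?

8

Stack A is a plain Nim stack of size 1, so its Grundy value is 1.
Stack B is a plain Nim stack of size 3, so its Grundy value is 3.
Stack C is a plain Nim stack of size 10, so its Grundy value is 10.
The value of a disjunctive sum is the nim-sum of the parts.
Combined value = 1 XOR 3 XOR 10 = 8.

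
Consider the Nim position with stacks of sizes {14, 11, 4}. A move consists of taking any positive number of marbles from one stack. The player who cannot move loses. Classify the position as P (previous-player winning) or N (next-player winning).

N-position

Nim-sum: 14 ⊕ 11 ⊕ 4 = 1.
The nim-sum is 1 ≠ 0, so this is an N-position: the player to move can win.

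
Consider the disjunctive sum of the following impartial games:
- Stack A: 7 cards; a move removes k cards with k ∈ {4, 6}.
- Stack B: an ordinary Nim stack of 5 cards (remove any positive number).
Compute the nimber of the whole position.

4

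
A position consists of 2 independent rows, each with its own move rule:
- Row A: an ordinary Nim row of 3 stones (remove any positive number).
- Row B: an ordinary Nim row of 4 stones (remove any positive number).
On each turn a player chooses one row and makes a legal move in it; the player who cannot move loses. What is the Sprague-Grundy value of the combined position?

Row A is a plain Nim row of size 3, so its Grundy value is 3.
Row B is a plain Nim row of size 4, so its Grundy value is 4.
The value of a disjunctive sum is the nim-sum of the parts.
Combined value = 3 ⊕ 4 = 7.

7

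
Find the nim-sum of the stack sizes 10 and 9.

Compute the nim-sum pairwise:
10 ⊕ 9 = 3

3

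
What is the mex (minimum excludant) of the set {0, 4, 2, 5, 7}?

0 is in the set but 1 is not, so the mex is 1.

1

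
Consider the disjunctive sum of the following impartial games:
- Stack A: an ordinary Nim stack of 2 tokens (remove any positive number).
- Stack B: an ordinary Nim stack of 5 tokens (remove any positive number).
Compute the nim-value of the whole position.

Stack A is a plain Nim stack of size 2, so its Grundy value is 2.
Stack B is a plain Nim stack of size 5, so its Grundy value is 5.
By the Sprague-Grundy theorem, the Grundy value of a sum of independent games is the XOR of the component values.
Combined value = 2 ⊕ 5 = 7.

7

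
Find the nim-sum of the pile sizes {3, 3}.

0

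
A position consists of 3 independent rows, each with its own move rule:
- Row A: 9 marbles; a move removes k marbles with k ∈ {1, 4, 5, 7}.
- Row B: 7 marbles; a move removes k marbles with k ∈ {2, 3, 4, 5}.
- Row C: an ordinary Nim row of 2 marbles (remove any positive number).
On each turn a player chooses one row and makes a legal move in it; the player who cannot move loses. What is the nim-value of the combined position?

3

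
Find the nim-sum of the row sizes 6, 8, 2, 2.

14

In binary:
  0110  (6)
  1000  (8)
  0010  (2)
  0010  (2)
  ----
  1110  (14)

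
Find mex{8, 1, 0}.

The values 0, 1 are all present; 2 is the first non-negative integer missing from the set.

2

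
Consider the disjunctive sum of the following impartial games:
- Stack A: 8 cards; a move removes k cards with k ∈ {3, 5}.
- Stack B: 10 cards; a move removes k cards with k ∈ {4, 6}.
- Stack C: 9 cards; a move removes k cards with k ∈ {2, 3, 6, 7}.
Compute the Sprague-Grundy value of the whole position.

0

For stack A, compute g(0), g(1), … with moves {3, 5}:
g(0) = mex{} = 0
g(1) = mex{} = 0
g(2) = mex{} = 0
g(3) = mex{0} = 1
g(4) = mex{0} = 1
g(5) = mex{0} = 1
g(6) = mex{0,1} = 2
g(7) = mex{0,1} = 2
g(8) = mex{1} = 0
So g(8) = 0.
For stack B, compute g(0), g(1), … with moves {4, 6}:
k:     0  1  2  3  4  5  6  7  8  9 10
g(k):  0  0  0  0  1  1  1  1  2  2  0
So g(10) = 0.
For stack C, compute g(0), g(1), … with moves {2, 3, 6, 7}:
g(0) = mex{} = 0
g(1) = mex{} = 0
g(2) = mex{0} = 1
g(3) = mex{0} = 1
g(4) = mex{0,1} = 2
g(5) = mex{1} = 0
g(6) = mex{0,1,2} = 3
g(7) = mex{0,2} = 1
g(8) = mex{0,1,3} = 2
g(9) = mex{1,3} = 0
So g(9) = 0.
By the Sprague-Grundy theorem, the Grundy value of a sum of independent games is the XOR of the component values.
Combined value = 0 ⊕ 0 ⊕ 0 = 0.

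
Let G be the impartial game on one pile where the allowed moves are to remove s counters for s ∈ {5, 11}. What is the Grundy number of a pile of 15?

Build the Grundy sequence with g(k) = mex{g(k−s) : s ∈ {5, 11}, s ≤ k}:
k:     0  1  2  3  4  5  6  7  8  9 10 11 12 13 14 15
g(k):  0  0  0  0  0  1  1  1  1  1  0  2  2  2  2  1
So g(15) = 1.

1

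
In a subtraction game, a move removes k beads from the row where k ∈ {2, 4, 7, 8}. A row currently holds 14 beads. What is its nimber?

1

Compute g(0), g(1), … for moves {2, 4, 7, 8}:
g(0) = mex{} = 0
g(1) = mex{} = 0
g(2) = mex{0} = 1
g(3) = mex{0} = 1
g(4) = mex{0,1} = 2
g(5) = mex{0,1} = 2
g(6) = mex{1,2} = 0
g(7) = mex{0,1,2} = 3
g(8) = mex{0,2} = 1
g(9) = mex{0,1,2,3} = 4
g(10) = mex{0,1} = 2
g(11) = mex{1,2,3,4} = 0
g(12) = mex{1,2} = 0
g(13) = mex{0,2,4} = 1
g(14) = mex{0,2,3} = 1
So g(14) = 1.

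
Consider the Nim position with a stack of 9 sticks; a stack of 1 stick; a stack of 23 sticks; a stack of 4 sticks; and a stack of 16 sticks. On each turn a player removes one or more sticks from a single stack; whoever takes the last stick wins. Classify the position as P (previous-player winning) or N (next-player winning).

Compute the nim-sum pairwise:
9 XOR 1 = 8
8 XOR 23 = 31
31 XOR 4 = 27
27 XOR 16 = 11
The nim-sum is 11 ≠ 0, so this is an N-position: the player to move can win.

N-position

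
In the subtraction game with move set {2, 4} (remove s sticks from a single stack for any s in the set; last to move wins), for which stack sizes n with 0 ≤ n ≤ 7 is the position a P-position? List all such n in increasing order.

0, 1, 6, 7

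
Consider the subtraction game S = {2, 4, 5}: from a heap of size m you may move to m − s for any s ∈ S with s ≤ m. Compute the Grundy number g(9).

Compute g(0), g(1), … for moves {2, 4, 5}:
k:     0  1  2  3  4  5  6  7  8  9
g(k):  0  0  1  1  2  2  3  0  0  1
So g(9) = 1.

1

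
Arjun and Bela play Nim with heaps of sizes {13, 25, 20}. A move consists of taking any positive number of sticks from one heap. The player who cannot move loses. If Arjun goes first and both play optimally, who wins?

Nim-sum: 13 ^ 25 ^ 20 = 0.
The nim-sum is 0, so this is a P-position: the player to move is in a losing position under optimal play; Arjun is about to move from it and so loses — Bela wins.

Bela wins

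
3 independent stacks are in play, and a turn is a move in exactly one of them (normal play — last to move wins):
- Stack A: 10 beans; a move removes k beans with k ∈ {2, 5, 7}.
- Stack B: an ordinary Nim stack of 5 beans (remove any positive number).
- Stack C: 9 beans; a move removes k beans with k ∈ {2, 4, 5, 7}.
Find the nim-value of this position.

For stack A, compute g(0), g(1), … with moves {2, 5, 7}:
g(0) = mex{} = 0
g(1) = mex{} = 0
g(2) = mex{0} = 1
g(3) = mex{0} = 1
g(4) = mex{1} = 0
g(5) = mex{0,1} = 2
g(6) = mex{0} = 1
g(7) = mex{0,1,2} = 3
g(8) = mex{0,1} = 2
g(9) = mex{0,1,3} = 2
g(10) = mex{1,2} = 0
So g(10) = 0.
Stack B is a plain Nim stack of size 5, so its Grundy value is 5.
Build the Grundy sequence for stack C with g(k) = mex{g(k−s) : s ∈ {2, 4, 5, 7}, s ≤ k}:
k:     0  1  2  3  4  5  6  7  8  9
g(k):  0  0  1  1  2  2  3  3  4  0
So g(9) = 0.
The value of a disjunctive sum is the nim-sum of the parts.
Combined value = 0 XOR 5 XOR 0 = 5.

5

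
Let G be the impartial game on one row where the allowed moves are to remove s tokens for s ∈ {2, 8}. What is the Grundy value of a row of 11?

0

Build the Grundy sequence with g(k) = mex{g(k−s) : s ∈ {2, 8}, s ≤ k}:
k:     0  1  2  3  4  5  6  7  8  9 10 11
g(k):  0  0  1  1  0  0  1  1  2  2  0  0
So g(11) = 0.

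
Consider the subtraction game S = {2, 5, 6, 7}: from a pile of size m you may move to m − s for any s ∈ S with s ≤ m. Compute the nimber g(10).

Compute g(0), g(1), … for moves {2, 5, 6, 7}:
g(0) = mex{} = 0
g(1) = mex{} = 0
g(2) = mex{0} = 1
g(3) = mex{0} = 1
g(4) = mex{1} = 0
g(5) = mex{0,1} = 2
g(6) = mex{0} = 1
g(7) = mex{0,1,2} = 3
g(8) = mex{0,1} = 2
g(9) = mex{0,1,3} = 2
g(10) = mex{0,1,2} = 3
So g(10) = 3.

3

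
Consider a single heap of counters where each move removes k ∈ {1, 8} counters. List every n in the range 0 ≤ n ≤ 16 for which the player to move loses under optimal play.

0, 2, 4, 6, 9, 11, 13, 15

Grundy values for subtraction set {1, 8}:
k:     0  1  2  3  4  5  6  7  8  9 10 11 12 13 14 15 16
g(k):  0  1  0  1  0  1  0  1  2  0  1  0  1  0  1  0  1
The P-positions (g = 0) in 0..16 are 0, 2, 4, 6, 9, 11, 13, 15.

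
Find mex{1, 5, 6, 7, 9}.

0 is not in the set, so the mex is 0.

0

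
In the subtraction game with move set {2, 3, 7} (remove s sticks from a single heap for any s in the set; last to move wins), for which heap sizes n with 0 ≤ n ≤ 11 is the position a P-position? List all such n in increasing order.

Grundy values for subtraction set {2, 3, 7}:
k:     0  1  2  3  4  5  6  7  8  9 10 11
g(k):  0  0  1  1  2  0  0  1  1  2  0  0
The P-positions (g = 0) in 0..11 are 0, 1, 5, 6, 10, 11.

0, 1, 5, 6, 10, 11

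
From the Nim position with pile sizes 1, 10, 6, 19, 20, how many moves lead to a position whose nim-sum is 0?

1

Compute the nim-sum pairwise:
1 XOR 10 = 11
11 XOR 6 = 13
13 XOR 19 = 30
30 XOR 20 = 10
The overall nim-sum is X = 10. A pile of size p has a winning move iff p XOR X < p (reduce it to p XOR X).
  1: 1 XOR 10 = 11 ≥ 1 — no move.
  10: 10 XOR 10 = 0 < 10 — winning move (to 0).
  6: 6 XOR 10 = 12 ≥ 6 — no move.
  19: 19 XOR 10 = 25 ≥ 19 — no move.
  20: 20 XOR 10 = 30 ≥ 20 — no move.
That gives 1 winning move.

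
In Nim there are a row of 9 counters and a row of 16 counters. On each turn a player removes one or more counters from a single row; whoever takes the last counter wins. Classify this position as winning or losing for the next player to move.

Nim-sum: 9 XOR 16 = 25.
The nim-sum is 25 ≠ 0, so this is an N-position: the player to move can win.

Winning position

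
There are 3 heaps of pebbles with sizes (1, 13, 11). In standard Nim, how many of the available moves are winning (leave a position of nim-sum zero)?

1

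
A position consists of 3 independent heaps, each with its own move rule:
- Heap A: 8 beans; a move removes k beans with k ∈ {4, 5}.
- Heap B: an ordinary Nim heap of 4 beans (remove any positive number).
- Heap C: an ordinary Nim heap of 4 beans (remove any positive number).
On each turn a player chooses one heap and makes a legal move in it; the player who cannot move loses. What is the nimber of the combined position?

2

For heap A, compute g(0), g(1), … with moves {4, 5}:
k:     0  1  2  3  4  5  6  7  8
g(k):  0  0  0  0  1  1  1  1  2
So g(8) = 2.
Heap B is a plain Nim heap of size 4, so its Grundy value is 4.
Heap C is a plain Nim heap of size 4, so its Grundy value is 4.
The value of a disjunctive sum is the nim-sum of the parts.
Combined value = 2 ⊕ 4 ⊕ 4 = 2.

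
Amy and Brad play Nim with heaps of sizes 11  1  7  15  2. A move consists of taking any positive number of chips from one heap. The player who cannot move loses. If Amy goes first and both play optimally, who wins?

Brad wins

Compute the nim-sum pairwise:
11 XOR 1 = 10
10 XOR 7 = 13
13 XOR 15 = 2
2 XOR 2 = 0
The nim-sum is 0, so this is a P-position: the player to move is in a losing position under optimal play; Amy is about to move from it and so loses — Brad wins.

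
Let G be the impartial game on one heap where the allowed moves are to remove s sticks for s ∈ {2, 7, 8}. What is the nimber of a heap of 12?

Build the Grundy sequence with g(k) = mex{g(k−s) : s ∈ {2, 7, 8}, s ≤ k}:
k:     0  1  2  3  4  5  6  7  8  9 10 11 12
g(k):  0  0  1  1  0  0  1  1  2  2  0  3  1
So g(12) = 1.

1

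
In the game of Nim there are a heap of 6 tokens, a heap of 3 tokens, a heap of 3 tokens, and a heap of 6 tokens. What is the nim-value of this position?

0

Compute the nim-sum pairwise:
6 ⊕ 3 = 5
5 ⊕ 3 = 6
6 ⊕ 6 = 0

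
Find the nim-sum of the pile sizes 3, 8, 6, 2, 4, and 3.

8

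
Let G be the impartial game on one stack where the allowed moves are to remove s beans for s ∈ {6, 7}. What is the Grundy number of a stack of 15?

Grundy values for subtraction set {6, 7}:
k:     0  1  2  3  4  5  6  7  8  9 10 11 12 13 14 15
g(k):  0  0  0  0  0  0  1  1  1  1  1  1  2  0  0  0
So g(15) = 0.

0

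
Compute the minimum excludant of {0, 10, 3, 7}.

0 is in the set but 1 is not, so the mex is 1.

1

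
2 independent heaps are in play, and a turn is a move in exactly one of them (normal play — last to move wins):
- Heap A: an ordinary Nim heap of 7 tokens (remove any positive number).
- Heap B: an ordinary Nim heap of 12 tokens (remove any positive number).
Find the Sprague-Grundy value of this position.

11

Heap A is a plain Nim heap of size 7, so its Grundy value is 7.
Heap B is a plain Nim heap of size 12, so its Grundy value is 12.
The value of a disjunctive sum is the nim-sum of the parts.
Combined value = 7 XOR 12 = 11.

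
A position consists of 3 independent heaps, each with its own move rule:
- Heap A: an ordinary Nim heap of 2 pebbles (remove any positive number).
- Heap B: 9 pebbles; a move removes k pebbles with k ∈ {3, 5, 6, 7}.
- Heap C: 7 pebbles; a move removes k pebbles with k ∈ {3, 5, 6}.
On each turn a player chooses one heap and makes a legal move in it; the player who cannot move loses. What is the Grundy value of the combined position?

3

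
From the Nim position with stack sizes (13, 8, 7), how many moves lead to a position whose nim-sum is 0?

Nim-sum: 13 ^ 8 ^ 7 = 2.
The overall nim-sum is X = 2. A stack of size p has a winning move iff p XOR X < p (reduce it to p XOR X).
  13: 13 XOR 2 = 15 ≥ 13 — no move.
  8: 8 XOR 2 = 10 ≥ 8 — no move.
  7: 7 XOR 2 = 5 < 7 — winning move (to 5).
That gives 1 winning move.

1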